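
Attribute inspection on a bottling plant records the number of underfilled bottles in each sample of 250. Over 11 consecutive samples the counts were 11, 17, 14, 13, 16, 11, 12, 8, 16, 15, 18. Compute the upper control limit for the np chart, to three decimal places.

p̄ = Σdᵢ / (k·n) = 151 / (11 × 250) = 0.05491
UCL = np̄ + 3·√(np̄(1−p̄)) = 13.7273 + 3 × √(13.7273×0.94509) = 13.7273 + 3 × 3.6019 = 24.5329

24.533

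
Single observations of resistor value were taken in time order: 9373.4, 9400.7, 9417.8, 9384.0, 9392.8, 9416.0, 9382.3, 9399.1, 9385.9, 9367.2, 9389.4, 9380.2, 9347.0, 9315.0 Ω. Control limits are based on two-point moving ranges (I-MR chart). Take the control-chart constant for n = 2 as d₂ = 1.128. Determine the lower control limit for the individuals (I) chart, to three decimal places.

9323.035

X̄ = (9373.4 + 9400.7 + 9417.8 + 9384.0 + 9392.8 + 9416.0 + 9382.3 + 9399.1 + 9385.9 + 9367.2 + 9389.4 + 9380.2 + 9347.0 + 9315.0) / 14 = 9382.2000
Moving ranges: 27.3, 17.1, 33.8, 8.8, 23.2, 33.7, 16.8, 13.2, 18.7, 22.2, 9.2, 33.2, 32.0; M̄R̄ = 289.2000 / 13 = 22.2462
LCL = X̄ − 3·M̄R̄/d₂ = 9382.2000 − 3 × 22.2462 / 1.128 = 9323.0347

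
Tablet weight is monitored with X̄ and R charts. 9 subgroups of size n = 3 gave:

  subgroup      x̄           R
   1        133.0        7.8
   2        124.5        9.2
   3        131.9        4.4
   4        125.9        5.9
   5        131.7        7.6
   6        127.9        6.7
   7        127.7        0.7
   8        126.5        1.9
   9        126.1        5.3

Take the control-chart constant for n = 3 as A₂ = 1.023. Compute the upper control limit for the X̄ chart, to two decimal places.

133.98

X̄̄ = (133.0 + 124.5 + 131.9 + 125.9 + 131.7 + 127.9 + 127.7 + 126.5 + 126.1) / 9 = 1155.2000 / 9 = 128.3556
R̄ = (7.8 + 9.2 + 4.4 + 5.9 + 7.6 + 6.7 + 0.7 + 1.9 + 5.3) / 9 = 49.5000 / 9 = 5.5000
UCL = X̄̄ + A₂·R̄ = 128.3556 + 1.023 × 5.5000 = 133.9821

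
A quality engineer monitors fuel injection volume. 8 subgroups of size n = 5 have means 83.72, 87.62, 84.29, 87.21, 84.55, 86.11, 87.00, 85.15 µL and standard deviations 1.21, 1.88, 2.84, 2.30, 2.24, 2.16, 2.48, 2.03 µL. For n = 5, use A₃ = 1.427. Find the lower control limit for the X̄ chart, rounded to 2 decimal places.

82.65

X̄̄ = (83.72 + 87.62 + 84.29 + 87.21 + 84.55 + 86.11 + 87.00 + 85.15) / 8 = 85.7062
s̄ = (1.21 + 1.88 + 2.84 + 2.30 + 2.24 + 2.16 + 2.48 + 2.03) / 8 = 2.1425
LCL = X̄̄ − A₃·s̄ = 85.7062 − 1.427 × 2.1425 = 82.6489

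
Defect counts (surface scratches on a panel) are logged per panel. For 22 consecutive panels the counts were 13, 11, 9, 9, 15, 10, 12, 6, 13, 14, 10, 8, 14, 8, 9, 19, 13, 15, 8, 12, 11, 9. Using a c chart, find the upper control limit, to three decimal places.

21.345

c̄ = (13 + 11 + 9 + 9 + 15 + 10 + 12 + 6 + 13 + 14 + 10 + 8 + 14 + 8 + 9 + 19 + 13 + 15 + 8 + 12 + 11 + 9) / 22 = 248 / 22 = 11.2727
UCL = c̄ + 3√c̄ = 11.2727 + 3 × √11.2727 = 11.2727 + 3 × 3.3575 = 21.3452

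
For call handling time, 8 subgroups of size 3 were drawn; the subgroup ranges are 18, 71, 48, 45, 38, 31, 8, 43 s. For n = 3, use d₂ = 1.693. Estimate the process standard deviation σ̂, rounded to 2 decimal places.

R̄ = (18 + 71 + 48 + 45 + 38 + 31 + 8 + 43) / 8 = 37.7500
σ̂ = R̄ / d₂ = 37.7500 / 1.693 = 22.2977

22.30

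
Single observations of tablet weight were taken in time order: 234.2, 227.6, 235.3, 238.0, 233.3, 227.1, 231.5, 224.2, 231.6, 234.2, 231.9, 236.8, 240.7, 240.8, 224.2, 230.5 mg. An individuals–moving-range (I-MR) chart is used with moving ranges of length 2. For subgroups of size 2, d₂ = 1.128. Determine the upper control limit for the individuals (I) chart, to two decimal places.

247.46

X̄ = (234.2 + 227.6 + 235.3 + 238.0 + 233.3 + 227.1 + 231.5 + 224.2 + 231.6 + 234.2 + 231.9 + 236.8 + 240.7 + 240.8 + 224.2 + 230.5) / 16 = 232.6188
Moving ranges: 6.6, 7.7, 2.7, 4.7, 6.2, 4.4, 7.3, 7.4, 2.6, 2.3, 4.9, 3.9, 0.1, 16.6, 6.3; M̄R̄ = 83.7000 / 15 = 5.5800
UCL = X̄ + 3·M̄R̄/d₂ = 232.6188 + 3 × 5.5800 / 1.128 = 247.4592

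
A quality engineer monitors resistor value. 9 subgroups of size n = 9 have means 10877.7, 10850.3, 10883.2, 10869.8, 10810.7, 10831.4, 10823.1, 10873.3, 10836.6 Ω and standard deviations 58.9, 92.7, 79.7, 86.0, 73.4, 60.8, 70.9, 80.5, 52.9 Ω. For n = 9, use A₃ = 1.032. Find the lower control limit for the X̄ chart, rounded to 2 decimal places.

10775.48

X̄̄ = (10877.7 + 10850.3 + 10883.2 + 10869.8 + 10810.7 + 10831.4 + 10823.1 + 10873.3 + 10836.6) / 9 = 10850.6778
s̄ = (58.9 + 92.7 + 79.7 + 86.0 + 73.4 + 60.8 + 70.9 + 80.5 + 52.9) / 9 = 72.8667
LCL = X̄̄ − A₃·s̄ = 10850.6778 − 1.032 × 72.8667 = 10775.4794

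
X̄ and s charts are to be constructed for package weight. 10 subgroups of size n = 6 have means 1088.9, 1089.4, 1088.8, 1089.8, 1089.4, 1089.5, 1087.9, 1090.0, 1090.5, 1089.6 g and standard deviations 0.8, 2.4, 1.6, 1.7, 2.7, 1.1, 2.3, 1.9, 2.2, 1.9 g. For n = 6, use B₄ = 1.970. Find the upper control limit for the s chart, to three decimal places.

3.664

s̄ = (0.8 + 2.4 + 1.6 + 1.7 + 2.7 + 1.1 + 2.3 + 1.9 + 2.2 + 1.9) / 10 = 1.8600
UCL_s = B₄·s̄ = 1.970 × 1.8600 = 3.6642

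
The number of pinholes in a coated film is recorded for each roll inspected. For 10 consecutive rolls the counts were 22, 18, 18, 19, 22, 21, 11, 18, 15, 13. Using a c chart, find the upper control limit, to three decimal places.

c̄ = (22 + 18 + 18 + 19 + 22 + 21 + 11 + 18 + 15 + 13) / 10 = 177 / 10 = 17.7000
UCL = c̄ + 3√c̄ = 17.7000 + 3 × √17.7000 = 17.7000 + 3 × 4.2071 = 30.3214

30.321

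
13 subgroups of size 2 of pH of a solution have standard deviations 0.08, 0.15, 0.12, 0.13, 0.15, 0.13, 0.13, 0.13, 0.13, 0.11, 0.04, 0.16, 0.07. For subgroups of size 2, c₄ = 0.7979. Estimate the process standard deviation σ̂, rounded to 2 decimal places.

s̄ = (0.08 + 0.15 + 0.12 + 0.13 + 0.15 + 0.13 + 0.13 + 0.13 + 0.13 + 0.11 + 0.04 + 0.16 + 0.07) / 13 = 0.1177
σ̂ = s̄ / c₄ = 0.1177 / 0.7979 = 0.1475

0.15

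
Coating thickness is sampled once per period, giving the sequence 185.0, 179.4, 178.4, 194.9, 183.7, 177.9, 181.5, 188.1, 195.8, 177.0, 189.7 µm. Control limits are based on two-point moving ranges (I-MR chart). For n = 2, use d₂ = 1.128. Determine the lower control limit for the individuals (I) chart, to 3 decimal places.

X̄ = (185.0 + 179.4 + 178.4 + 194.9 + 183.7 + 177.9 + 181.5 + 188.1 + 195.8 + 177.0 + 189.7) / 11 = 184.6727
Moving ranges: 5.6, 1.0, 16.5, 11.2, 5.8, 3.6, 6.6, 7.7, 18.8, 12.7; M̄R̄ = 89.5000 / 10 = 8.9500
LCL = X̄ − 3·M̄R̄/d₂ = 184.6727 − 3 × 8.9500 / 1.128 = 160.8695

160.870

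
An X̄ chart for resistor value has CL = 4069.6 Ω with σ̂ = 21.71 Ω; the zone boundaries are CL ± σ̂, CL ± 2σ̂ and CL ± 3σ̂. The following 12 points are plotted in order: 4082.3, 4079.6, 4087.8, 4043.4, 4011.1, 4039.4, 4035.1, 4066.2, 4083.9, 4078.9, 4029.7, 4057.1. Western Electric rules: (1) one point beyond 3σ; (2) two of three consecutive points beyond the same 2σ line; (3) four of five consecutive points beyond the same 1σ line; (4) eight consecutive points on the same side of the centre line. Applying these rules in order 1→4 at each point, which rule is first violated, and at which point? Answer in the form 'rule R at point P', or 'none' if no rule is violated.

Zone of each point (C = within 1σ̂, B = 1σ̂–2σ̂, A = 2σ̂–3σ̂, * = beyond 3σ̂; sign = side of CL): 1:+C, 2:+C, 3:+C, 4:-B, 5:-A, 6:-B, 7:-B, 8:-C, 9:+C, 10:+C, 11:-B, 12:-C
Rule 3 (four of five consecutive points beyond the same 1σ limit) is satisfied at point 7.

rule 3 at point 7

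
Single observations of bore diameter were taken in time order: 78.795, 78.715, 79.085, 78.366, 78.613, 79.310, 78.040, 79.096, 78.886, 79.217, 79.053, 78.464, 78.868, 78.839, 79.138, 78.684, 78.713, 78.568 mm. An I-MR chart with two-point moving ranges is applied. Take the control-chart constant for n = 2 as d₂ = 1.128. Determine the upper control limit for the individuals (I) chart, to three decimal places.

X̄ = (78.795 + 78.715 + 79.085 + 78.366 + 78.613 + 79.310 + 78.040 + 79.096 + 78.886 + 79.217 + 79.053 + 78.464 + 78.868 + 78.839 + 79.138 + 78.684 + 78.713 + 78.568) / 18 = 78.8028
Moving ranges: 0.080, 0.370, 0.719, 0.247, 0.697, 1.270, 1.056, 0.210, 0.331, 0.164, 0.589, 0.404, 0.029, 0.299, 0.454, 0.029, 0.145; M̄R̄ = 7.0930 / 17 = 0.4172
UCL = X̄ + 3·M̄R̄/d₂ = 78.8028 + 3 × 0.4172 / 1.128 = 79.9124

79.912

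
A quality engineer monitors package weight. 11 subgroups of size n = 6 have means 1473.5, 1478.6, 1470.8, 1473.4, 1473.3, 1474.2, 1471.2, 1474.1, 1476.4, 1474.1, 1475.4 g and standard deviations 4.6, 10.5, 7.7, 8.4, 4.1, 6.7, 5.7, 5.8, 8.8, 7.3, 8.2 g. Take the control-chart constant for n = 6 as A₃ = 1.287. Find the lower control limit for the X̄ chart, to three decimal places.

1464.988

X̄̄ = (1473.5 + 1478.6 + 1470.8 + 1473.4 + 1473.3 + 1474.2 + 1471.2 + 1474.1 + 1476.4 + 1474.1 + 1475.4) / 11 = 1474.0909
s̄ = (4.6 + 10.5 + 7.7 + 8.4 + 4.1 + 6.7 + 5.7 + 5.8 + 8.8 + 7.3 + 8.2) / 11 = 7.0727
LCL = X̄̄ − A₃·s̄ = 1474.0909 − 1.287 × 7.0727 = 1464.9883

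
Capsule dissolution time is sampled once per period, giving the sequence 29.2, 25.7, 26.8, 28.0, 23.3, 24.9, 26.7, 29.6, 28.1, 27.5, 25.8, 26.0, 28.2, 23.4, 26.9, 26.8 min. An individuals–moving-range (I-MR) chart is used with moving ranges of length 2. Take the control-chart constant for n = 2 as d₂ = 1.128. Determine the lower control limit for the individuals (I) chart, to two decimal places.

X̄ = (29.2 + 25.7 + 26.8 + 28.0 + 23.3 + 24.9 + 26.7 + 29.6 + 28.1 + 27.5 + 25.8 + 26.0 + 28.2 + 23.4 + 26.9 + 26.8) / 16 = 26.6812
Moving ranges: 3.5, 1.1, 1.2, 4.7, 1.6, 1.8, 2.9, 1.5, 0.6, 1.7, 0.2, 2.2, 4.8, 3.5, 0.1; M̄R̄ = 31.4000 / 15 = 2.0933
LCL = X̄ − 3·M̄R̄/d₂ = 26.6812 − 3 × 2.0933 / 1.128 = 21.1139

21.11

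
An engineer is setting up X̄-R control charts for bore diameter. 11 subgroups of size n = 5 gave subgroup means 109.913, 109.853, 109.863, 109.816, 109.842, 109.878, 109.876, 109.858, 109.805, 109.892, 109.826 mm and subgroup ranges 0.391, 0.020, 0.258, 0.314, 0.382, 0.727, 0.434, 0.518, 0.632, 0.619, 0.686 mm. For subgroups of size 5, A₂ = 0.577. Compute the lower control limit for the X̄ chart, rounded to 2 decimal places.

109.60

X̄̄ = (109.913 + 109.853 + 109.863 + 109.816 + 109.842 + 109.878 + 109.876 + 109.858 + 109.805 + 109.892 + 109.826) / 11 = 1208.4220 / 11 = 109.8565
R̄ = (0.391 + 0.020 + 0.258 + 0.314 + 0.382 + 0.727 + 0.434 + 0.518 + 0.632 + 0.619 + 0.686) / 11 = 4.9810 / 11 = 0.4528
LCL = X̄̄ − A₂·R̄ = 109.8565 − 0.577 × 0.4528 = 109.5953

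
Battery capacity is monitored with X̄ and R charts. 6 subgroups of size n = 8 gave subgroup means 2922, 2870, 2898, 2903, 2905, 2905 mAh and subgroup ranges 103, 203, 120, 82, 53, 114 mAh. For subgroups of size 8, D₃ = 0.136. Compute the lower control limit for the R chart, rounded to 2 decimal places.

R̄ = (103 + 203 + 120 + 82 + 53 + 114) / 6 = 675.0000 / 6 = 112.5000
LCL_R = D₃·R̄ = 0.136 × 112.5000 = 15.3000

15.30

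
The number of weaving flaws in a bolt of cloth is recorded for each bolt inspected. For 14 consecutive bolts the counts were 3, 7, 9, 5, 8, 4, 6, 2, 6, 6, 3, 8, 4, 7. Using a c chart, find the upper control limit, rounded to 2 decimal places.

c̄ = (3 + 7 + 9 + 5 + 8 + 4 + 6 + 2 + 6 + 6 + 3 + 8 + 4 + 7) / 14 = 78 / 14 = 5.5714
UCL = c̄ + 3√c̄ = 5.5714 + 3 × √5.5714 = 5.5714 + 3 × 2.3604 = 12.6526

12.65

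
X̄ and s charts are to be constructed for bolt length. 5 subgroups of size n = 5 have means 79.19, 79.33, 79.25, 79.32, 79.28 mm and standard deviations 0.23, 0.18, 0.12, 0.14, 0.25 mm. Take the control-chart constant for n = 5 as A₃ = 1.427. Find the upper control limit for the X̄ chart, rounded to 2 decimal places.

X̄̄ = (79.19 + 79.33 + 79.25 + 79.32 + 79.28) / 5 = 79.2740
s̄ = (0.23 + 0.18 + 0.12 + 0.14 + 0.25) / 5 = 0.1840
UCL = X̄̄ + A₃·s̄ = 79.2740 + 1.427 × 0.1840 = 79.5366

79.54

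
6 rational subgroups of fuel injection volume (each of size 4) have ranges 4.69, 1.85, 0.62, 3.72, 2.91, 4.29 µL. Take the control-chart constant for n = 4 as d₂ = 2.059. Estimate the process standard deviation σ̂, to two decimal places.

R̄ = (4.69 + 1.85 + 0.62 + 3.72 + 2.91 + 4.29) / 6 = 3.0133
σ̂ = R̄ / d₂ = 3.0133 / 2.059 = 1.4635

1.46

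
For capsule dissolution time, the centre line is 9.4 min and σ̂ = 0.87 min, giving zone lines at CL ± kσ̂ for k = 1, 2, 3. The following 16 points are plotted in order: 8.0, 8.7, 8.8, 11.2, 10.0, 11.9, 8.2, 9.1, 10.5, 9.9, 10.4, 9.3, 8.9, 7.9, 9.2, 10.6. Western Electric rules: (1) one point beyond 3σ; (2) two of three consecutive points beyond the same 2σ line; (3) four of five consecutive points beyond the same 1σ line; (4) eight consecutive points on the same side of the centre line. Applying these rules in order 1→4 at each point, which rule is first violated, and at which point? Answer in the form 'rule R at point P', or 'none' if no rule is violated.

Zone of each point (C = within 1σ̂, B = 1σ̂–2σ̂, A = 2σ̂–3σ̂, * = beyond 3σ̂; sign = side of CL): 1:-B, 2:-C, 3:-C, 4:+A, 5:+C, 6:+A, 7:-B, 8:-C, 9:+B, 10:+C, 11:+B, 12:-C, 13:-C, 14:-B, 15:-C, 16:+B
Rule 2 (two of three consecutive points beyond the same 2σ limit) is satisfied at point 6.

rule 2 at point 6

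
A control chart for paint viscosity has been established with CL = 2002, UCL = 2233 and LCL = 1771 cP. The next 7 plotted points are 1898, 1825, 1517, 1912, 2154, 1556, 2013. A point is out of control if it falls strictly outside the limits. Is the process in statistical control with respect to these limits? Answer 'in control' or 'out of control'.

Compare each point to [1771, 2233]: sample 3 = 1517 < LCL; sample 6 = 1556 < LCL.

out of control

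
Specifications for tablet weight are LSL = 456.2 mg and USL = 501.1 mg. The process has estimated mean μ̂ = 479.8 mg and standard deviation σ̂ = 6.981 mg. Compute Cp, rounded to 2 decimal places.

1.07

Cp = (USL − LSL) / (6σ̂) = (501.1 − 456.2) / (6 × 6.981) = 44.9000 / 41.8860 = 1.0720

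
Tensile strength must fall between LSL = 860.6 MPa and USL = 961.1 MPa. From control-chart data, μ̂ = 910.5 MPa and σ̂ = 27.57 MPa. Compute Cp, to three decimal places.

0.608

Cp = (USL − LSL) / (6σ̂) = (961.1 − 860.6) / (6 × 27.57) = 100.5000 / 165.4200 = 0.6075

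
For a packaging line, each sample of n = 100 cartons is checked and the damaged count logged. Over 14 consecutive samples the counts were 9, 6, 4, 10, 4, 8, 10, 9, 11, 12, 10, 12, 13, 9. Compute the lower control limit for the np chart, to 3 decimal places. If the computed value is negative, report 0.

0.455

p̄ = Σdᵢ / (k·n) = 127 / (14 × 100) = 0.09071
LCL = np̄ − 3·√(np̄(1−p̄)) = 9.0714 − 3 × 2.8720 = 0.4554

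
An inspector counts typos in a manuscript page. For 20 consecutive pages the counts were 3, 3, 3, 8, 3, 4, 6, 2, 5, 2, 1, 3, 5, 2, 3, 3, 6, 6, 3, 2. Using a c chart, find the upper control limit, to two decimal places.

c̄ = (3 + 3 + 3 + 8 + 3 + 4 + 6 + 2 + 5 + 2 + 1 + 3 + 5 + 2 + 3 + 3 + 6 + 6 + 3 + 2) / 20 = 73 / 20 = 3.6500
UCL = c̄ + 3√c̄ = 3.6500 + 3 × √3.6500 = 3.6500 + 3 × 1.9105 = 9.3815

9.38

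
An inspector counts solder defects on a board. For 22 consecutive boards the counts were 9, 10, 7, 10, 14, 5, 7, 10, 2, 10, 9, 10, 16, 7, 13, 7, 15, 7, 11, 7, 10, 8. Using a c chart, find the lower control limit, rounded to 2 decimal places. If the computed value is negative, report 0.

0.14

c̄ = (9 + 10 + 7 + 10 + 14 + 5 + 7 + 10 + 2 + 10 + 9 + 10 + 16 + 7 + 13 + 7 + 15 + 7 + 11 + 7 + 10 + 8) / 22 = 204 / 22 = 9.2727
LCL = c̄ − 3√c̄ = 9.2727 − 3 × 3.0451 = 0.1374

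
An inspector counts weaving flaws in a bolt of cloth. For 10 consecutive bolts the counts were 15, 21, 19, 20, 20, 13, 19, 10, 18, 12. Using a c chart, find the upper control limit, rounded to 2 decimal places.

c̄ = (15 + 21 + 19 + 20 + 20 + 13 + 19 + 10 + 18 + 12) / 10 = 167 / 10 = 16.7000
UCL = c̄ + 3√c̄ = 16.7000 + 3 × √16.7000 = 16.7000 + 3 × 4.0866 = 28.9597

28.96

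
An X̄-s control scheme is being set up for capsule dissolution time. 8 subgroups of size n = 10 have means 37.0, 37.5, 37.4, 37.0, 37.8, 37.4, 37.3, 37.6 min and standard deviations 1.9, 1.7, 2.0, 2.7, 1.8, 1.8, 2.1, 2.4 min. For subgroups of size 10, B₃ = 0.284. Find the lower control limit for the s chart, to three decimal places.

0.582

s̄ = (1.9 + 1.7 + 2.0 + 2.7 + 1.8 + 1.8 + 2.1 + 2.4) / 8 = 2.0500
LCL_s = B₃·s̄ = 0.284 × 2.0500 = 0.5822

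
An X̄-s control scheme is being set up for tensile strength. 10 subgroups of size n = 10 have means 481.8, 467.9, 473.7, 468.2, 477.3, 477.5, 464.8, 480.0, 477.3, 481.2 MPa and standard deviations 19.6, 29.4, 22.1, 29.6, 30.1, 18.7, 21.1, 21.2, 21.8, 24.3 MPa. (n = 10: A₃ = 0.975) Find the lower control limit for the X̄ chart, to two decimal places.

451.77

X̄̄ = (481.8 + 467.9 + 473.7 + 468.2 + 477.3 + 477.5 + 464.8 + 480.0 + 477.3 + 481.2) / 10 = 474.9700
s̄ = (19.6 + 29.4 + 22.1 + 29.6 + 30.1 + 18.7 + 21.1 + 21.2 + 21.8 + 24.3) / 10 = 23.7900
LCL = X̄̄ − A₃·s̄ = 474.9700 − 0.975 × 23.7900 = 451.7747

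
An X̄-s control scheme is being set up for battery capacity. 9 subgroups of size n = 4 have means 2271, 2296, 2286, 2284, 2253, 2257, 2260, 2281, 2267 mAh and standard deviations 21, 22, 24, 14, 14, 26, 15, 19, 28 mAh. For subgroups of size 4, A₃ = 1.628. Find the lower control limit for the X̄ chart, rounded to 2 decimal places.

X̄̄ = (2271 + 2296 + 2286 + 2284 + 2253 + 2257 + 2260 + 2281 + 2267) / 9 = 2272.7778
s̄ = (21 + 22 + 24 + 14 + 14 + 26 + 15 + 19 + 28) / 9 = 20.3333
LCL = X̄̄ − A₃·s̄ = 2272.7778 − 1.628 × 20.3333 = 2239.6751

2239.68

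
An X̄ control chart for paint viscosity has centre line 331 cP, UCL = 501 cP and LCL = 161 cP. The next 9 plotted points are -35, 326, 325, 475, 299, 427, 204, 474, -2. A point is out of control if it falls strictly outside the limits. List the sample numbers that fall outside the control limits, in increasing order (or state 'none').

Compare each point to [161, 501]: sample 1 = -35 < LCL; sample 9 = -2 < LCL.

1, 9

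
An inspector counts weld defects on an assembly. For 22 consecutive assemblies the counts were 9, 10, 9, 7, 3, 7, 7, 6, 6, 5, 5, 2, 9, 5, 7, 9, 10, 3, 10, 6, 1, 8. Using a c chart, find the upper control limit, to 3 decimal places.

14.221

c̄ = (9 + 10 + 9 + 7 + 3 + 7 + 7 + 6 + 6 + 5 + 5 + 2 + 9 + 5 + 7 + 9 + 10 + 3 + 10 + 6 + 1 + 8) / 22 = 144 / 22 = 6.5455
UCL = c̄ + 3√c̄ = 6.5455 + 3 × √6.5455 = 6.5455 + 3 × 2.5584 = 14.2207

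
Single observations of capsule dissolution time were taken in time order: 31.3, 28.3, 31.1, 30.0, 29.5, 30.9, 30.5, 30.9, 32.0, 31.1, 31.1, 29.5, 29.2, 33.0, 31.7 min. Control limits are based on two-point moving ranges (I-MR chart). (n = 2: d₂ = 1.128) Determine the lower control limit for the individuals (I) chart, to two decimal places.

27.14

X̄ = (31.3 + 28.3 + 31.1 + 30.0 + 29.5 + 30.9 + 30.5 + 30.9 + 32.0 + 31.1 + 31.1 + 29.5 + 29.2 + 33.0 + 31.7) / 15 = 30.6733
Moving ranges: 3.0, 2.8, 1.1, 0.5, 1.4, 0.4, 0.4, 1.1, 0.9, 0.0, 1.6, 0.3, 3.8, 1.3; M̄R̄ = 18.6000 / 14 = 1.3286
LCL = X̄ − 3·M̄R̄/d₂ = 30.6733 − 3 × 1.3286 / 1.128 = 27.1399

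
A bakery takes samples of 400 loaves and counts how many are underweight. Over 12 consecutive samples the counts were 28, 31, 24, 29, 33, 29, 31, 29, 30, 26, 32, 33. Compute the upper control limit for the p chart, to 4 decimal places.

0.1132

p̄ = Σdᵢ / (k·n) = 355 / (12 × 400) = 0.07396
UCL = p̄ + 3·√(p̄(1−p̄)/n) = 0.07396 + 3 × √(0.07396×0.92604/400) = 0.07396 + 3 × 0.01309 = 0.11321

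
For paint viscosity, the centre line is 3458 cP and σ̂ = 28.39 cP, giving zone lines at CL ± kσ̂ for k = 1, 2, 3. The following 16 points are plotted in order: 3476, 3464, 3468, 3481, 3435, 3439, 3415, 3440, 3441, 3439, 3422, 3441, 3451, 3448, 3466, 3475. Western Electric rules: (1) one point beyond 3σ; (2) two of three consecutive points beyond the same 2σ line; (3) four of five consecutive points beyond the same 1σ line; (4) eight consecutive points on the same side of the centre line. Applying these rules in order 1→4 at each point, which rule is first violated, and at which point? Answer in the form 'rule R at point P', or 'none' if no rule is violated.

Zone of each point (C = within 1σ̂, B = 1σ̂–2σ̂, A = 2σ̂–3σ̂, * = beyond 3σ̂; sign = side of CL): 1:+C, 2:+C, 3:+C, 4:+C, 5:-C, 6:-C, 7:-B, 8:-C, 9:-C, 10:-C, 11:-B, 12:-C, 13:-C, 14:-C, 15:+C, 16:+C
Rule 4 (eight consecutive points on the same side of the centre line) is satisfied at point 12.

rule 4 at point 12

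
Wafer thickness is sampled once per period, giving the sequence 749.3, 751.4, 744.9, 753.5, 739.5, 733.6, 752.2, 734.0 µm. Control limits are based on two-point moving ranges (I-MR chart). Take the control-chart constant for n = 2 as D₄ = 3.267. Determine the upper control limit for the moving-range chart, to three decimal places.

34.490

Moving ranges: 2.1, 6.5, 8.6, 14.0, 5.9, 18.6, 18.2; M̄R̄ = 73.9000 / 7 = 10.5571
UCL_MR = D₄·M̄R̄ = 3.267 × 10.5571 = 34.4902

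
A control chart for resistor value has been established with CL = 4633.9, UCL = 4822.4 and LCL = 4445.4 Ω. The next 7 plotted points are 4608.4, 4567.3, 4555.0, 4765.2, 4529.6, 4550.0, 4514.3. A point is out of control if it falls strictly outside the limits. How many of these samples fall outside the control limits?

All 7 points lie within [4445.4, 4822.4].

0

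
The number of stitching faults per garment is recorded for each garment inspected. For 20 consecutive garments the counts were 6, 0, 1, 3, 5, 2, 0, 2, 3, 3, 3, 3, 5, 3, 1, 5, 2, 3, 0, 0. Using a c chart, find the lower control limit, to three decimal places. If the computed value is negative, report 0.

0.000

c̄ = (6 + 0 + 1 + 3 + 5 + 2 + 0 + 2 + 3 + 3 + 3 + 3 + 5 + 3 + 1 + 5 + 2 + 3 + 0 + 0) / 20 = 50 / 20 = 2.5000
LCL = c̄ − 3√c̄ = 2.5000 − 3 × 1.5811 = -2.2434 → 0 (cannot be negative)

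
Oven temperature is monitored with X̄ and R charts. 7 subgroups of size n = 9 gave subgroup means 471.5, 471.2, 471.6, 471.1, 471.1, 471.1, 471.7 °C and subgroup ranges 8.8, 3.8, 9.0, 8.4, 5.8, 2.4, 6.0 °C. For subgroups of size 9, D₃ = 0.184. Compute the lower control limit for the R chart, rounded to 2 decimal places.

R̄ = (8.8 + 3.8 + 9.0 + 8.4 + 5.8 + 2.4 + 6.0) / 7 = 44.2000 / 7 = 6.3143
LCL_R = D₃·R̄ = 0.184 × 6.3143 = 1.1618

1.16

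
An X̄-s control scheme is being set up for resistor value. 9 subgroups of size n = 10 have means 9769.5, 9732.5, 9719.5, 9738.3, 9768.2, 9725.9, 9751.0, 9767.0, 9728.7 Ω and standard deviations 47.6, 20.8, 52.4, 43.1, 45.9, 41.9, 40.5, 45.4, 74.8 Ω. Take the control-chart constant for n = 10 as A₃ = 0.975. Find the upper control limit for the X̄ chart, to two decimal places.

9789.19

X̄̄ = (9769.5 + 9732.5 + 9719.5 + 9738.3 + 9768.2 + 9725.9 + 9751.0 + 9767.0 + 9728.7) / 9 = 9744.5111
s̄ = (47.6 + 20.8 + 52.4 + 43.1 + 45.9 + 41.9 + 40.5 + 45.4 + 74.8) / 9 = 45.8222
UCL = X̄̄ + A₃·s̄ = 9744.5111 + 0.975 × 45.8222 = 9789.1878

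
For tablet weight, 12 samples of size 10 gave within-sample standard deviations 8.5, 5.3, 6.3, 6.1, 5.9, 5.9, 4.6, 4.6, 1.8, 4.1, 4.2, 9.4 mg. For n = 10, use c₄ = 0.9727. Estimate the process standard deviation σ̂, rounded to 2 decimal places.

5.71

s̄ = (8.5 + 5.3 + 6.3 + 6.1 + 5.9 + 5.9 + 4.6 + 4.6 + 1.8 + 4.1 + 4.2 + 9.4) / 12 = 5.5583
σ̂ = s̄ / c₄ = 5.5583 / 0.9727 = 5.7143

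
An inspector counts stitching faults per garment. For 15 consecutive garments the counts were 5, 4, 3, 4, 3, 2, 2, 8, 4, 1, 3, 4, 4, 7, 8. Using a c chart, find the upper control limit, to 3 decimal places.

10.233

c̄ = (5 + 4 + 3 + 4 + 3 + 2 + 2 + 8 + 4 + 1 + 3 + 4 + 4 + 7 + 8) / 15 = 62 / 15 = 4.1333
UCL = c̄ + 3√c̄ = 4.1333 + 3 × √4.1333 = 4.1333 + 3 × 2.0331 = 10.2325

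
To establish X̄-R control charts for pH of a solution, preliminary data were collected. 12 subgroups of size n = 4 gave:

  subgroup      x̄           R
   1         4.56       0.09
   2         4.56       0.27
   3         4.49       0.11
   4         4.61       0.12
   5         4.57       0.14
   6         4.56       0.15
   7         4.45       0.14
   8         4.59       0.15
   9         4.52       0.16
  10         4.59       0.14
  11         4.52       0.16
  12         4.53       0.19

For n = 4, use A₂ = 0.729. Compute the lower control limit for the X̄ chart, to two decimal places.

X̄̄ = (4.56 + 4.56 + 4.49 + 4.61 + 4.57 + 4.56 + 4.45 + 4.59 + 4.52 + 4.59 + 4.52 + 4.53) / 12 = 54.5500 / 12 = 4.5458
R̄ = (0.09 + 0.27 + 0.11 + 0.12 + 0.14 + 0.15 + 0.14 + 0.15 + 0.16 + 0.14 + 0.16 + 0.19) / 12 = 1.8200 / 12 = 0.1517
LCL = X̄̄ − A₂·R̄ = 4.5458 − 0.729 × 0.1517 = 4.4353

4.44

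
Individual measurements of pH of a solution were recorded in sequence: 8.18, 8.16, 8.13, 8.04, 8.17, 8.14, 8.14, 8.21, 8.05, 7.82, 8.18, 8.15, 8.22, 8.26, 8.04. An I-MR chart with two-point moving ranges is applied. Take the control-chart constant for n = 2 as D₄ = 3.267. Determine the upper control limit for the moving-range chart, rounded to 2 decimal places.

0.35

Moving ranges: 0.02, 0.03, 0.09, 0.13, 0.03, 0.00, 0.07, 0.16, 0.23, 0.36, 0.03, 0.07, 0.04, 0.22; M̄R̄ = 1.4800 / 14 = 0.1057
UCL_MR = D₄·M̄R̄ = 3.267 × 0.1057 = 0.3454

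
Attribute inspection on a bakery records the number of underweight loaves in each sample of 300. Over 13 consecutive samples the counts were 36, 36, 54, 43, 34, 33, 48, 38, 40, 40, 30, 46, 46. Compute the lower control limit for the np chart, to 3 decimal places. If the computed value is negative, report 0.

p̄ = Σdᵢ / (k·n) = 524 / (13 × 300) = 0.13436
LCL = np̄ − 3·√(np̄(1−p̄)) = 40.3077 − 3 × 5.9069 = 22.5869

22.587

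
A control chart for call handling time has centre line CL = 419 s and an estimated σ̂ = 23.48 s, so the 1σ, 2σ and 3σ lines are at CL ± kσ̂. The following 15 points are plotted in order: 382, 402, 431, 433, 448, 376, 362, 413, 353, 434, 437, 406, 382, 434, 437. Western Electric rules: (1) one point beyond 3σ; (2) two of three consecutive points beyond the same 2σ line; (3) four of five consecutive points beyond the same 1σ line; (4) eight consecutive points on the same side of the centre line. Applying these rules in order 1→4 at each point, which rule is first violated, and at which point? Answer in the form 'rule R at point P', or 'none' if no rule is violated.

rule 2 at point 9

Zone of each point (C = within 1σ̂, B = 1σ̂–2σ̂, A = 2σ̂–3σ̂, * = beyond 3σ̂; sign = side of CL): 1:-B, 2:-C, 3:+C, 4:+C, 5:+B, 6:-B, 7:-A, 8:-C, 9:-A, 10:+C, 11:+C, 12:-C, 13:-B, 14:+C, 15:+C
Rule 2 (two of three consecutive points beyond the same 2σ limit) is satisfied at point 9.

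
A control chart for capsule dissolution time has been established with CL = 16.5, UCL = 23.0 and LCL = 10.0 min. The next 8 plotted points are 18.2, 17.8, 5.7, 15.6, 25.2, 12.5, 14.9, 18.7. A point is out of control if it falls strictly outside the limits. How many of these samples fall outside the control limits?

Compare each point to [10.0, 23.0]: sample 3 = 5.7 < LCL; sample 5 = 25.2 > UCL.

2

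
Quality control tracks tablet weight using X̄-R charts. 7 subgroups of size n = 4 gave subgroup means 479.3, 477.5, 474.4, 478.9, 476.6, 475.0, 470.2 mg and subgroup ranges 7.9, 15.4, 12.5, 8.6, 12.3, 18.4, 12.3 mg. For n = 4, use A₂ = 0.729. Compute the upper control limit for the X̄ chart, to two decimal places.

X̄̄ = (479.3 + 477.5 + 474.4 + 478.9 + 476.6 + 475.0 + 470.2) / 7 = 3331.9000 / 7 = 475.9857
R̄ = (7.9 + 15.4 + 12.5 + 8.6 + 12.3 + 18.4 + 12.3) / 7 = 87.4000 / 7 = 12.4857
UCL = X̄̄ + A₂·R̄ = 475.9857 + 0.729 × 12.4857 = 485.0878

485.09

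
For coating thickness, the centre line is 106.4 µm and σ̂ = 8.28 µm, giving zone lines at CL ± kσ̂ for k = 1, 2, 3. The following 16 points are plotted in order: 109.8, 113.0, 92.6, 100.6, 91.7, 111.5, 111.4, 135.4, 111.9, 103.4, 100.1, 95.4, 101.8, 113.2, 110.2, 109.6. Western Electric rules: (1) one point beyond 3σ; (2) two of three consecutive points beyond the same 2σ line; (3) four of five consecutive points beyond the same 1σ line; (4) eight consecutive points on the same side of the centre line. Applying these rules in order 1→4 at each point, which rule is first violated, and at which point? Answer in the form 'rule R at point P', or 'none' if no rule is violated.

rule 1 at point 8

Zone of each point (C = within 1σ̂, B = 1σ̂–2σ̂, A = 2σ̂–3σ̂, * = beyond 3σ̂; sign = side of CL): 1:+C, 2:+C, 3:-B, 4:-C, 5:-B, 6:+C, 7:+C, 8:+*, 9:+C, 10:-C, 11:-C, 12:-B, 13:-C, 14:+C, 15:+C, 16:+C
Rule 1 (one point beyond the 3σ limits) is satisfied at point 8.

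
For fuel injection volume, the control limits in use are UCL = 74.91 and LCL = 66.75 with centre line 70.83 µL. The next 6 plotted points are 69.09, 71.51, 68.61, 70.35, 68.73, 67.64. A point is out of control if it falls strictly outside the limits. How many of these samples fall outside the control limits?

0

All 6 points lie within [66.75, 74.91].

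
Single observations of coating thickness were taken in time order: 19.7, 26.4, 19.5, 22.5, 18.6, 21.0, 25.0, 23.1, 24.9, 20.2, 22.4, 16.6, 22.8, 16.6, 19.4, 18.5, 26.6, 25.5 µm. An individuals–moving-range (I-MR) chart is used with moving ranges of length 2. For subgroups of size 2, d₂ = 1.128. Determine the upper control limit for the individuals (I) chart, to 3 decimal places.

X̄ = (19.7 + 26.4 + 19.5 + 22.5 + 18.6 + 21.0 + 25.0 + 23.1 + 24.9 + 20.2 + 22.4 + 16.6 + 22.8 + 16.6 + 19.4 + 18.5 + 26.6 + 25.5) / 18 = 21.6278
Moving ranges: 6.7, 6.9, 3.0, 3.9, 2.4, 4.0, 1.9, 1.8, 4.7, 2.2, 5.8, 6.2, 6.2, 2.8, 0.9, 8.1, 1.1; M̄R̄ = 68.6000 / 17 = 4.0353
UCL = X̄ + 3·M̄R̄/d₂ = 21.6278 + 3 × 4.0353 / 1.128 = 32.3599

32.360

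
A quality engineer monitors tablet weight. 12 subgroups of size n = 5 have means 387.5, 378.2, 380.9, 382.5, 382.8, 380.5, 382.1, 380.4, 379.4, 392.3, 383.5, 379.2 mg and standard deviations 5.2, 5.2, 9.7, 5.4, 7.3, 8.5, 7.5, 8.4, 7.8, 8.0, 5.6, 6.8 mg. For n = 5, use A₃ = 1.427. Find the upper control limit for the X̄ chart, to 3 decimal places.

392.597

X̄̄ = (387.5 + 378.2 + 380.9 + 382.5 + 382.8 + 380.5 + 382.1 + 380.4 + 379.4 + 392.3 + 383.5 + 379.2) / 12 = 382.4417
s̄ = (5.2 + 5.2 + 9.7 + 5.4 + 7.3 + 8.5 + 7.5 + 8.4 + 7.8 + 8.0 + 5.6 + 6.8) / 12 = 7.1167
UCL = X̄̄ + A₃·s̄ = 382.4417 + 1.427 × 7.1167 = 392.5971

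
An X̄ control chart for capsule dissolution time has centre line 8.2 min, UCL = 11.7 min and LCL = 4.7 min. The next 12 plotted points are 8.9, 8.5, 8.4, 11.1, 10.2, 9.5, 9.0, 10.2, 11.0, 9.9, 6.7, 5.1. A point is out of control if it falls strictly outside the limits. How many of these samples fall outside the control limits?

0

All 12 points lie within [4.7, 11.7].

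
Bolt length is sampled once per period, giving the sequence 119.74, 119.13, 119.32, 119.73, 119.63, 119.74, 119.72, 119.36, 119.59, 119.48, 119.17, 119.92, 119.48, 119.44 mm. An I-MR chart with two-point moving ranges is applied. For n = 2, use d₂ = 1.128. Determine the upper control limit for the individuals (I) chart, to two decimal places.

120.29

X̄ = (119.74 + 119.13 + 119.32 + 119.73 + 119.63 + 119.74 + 119.72 + 119.36 + 119.59 + 119.48 + 119.17 + 119.92 + 119.48 + 119.44) / 14 = 119.5321
Moving ranges: 0.61, 0.19, 0.41, 0.10, 0.11, 0.02, 0.36, 0.23, 0.11, 0.31, 0.75, 0.44, 0.04; M̄R̄ = 3.6800 / 13 = 0.2831
UCL = X̄ + 3·M̄R̄/d₂ = 119.5321 + 3 × 0.2831 / 1.128 = 120.2850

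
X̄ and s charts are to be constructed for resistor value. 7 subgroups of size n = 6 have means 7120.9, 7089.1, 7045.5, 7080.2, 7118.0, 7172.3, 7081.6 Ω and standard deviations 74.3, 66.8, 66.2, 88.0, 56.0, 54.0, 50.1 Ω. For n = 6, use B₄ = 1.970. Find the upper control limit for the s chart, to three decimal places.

128.163

s̄ = (74.3 + 66.8 + 66.2 + 88.0 + 56.0 + 54.0 + 50.1) / 7 = 65.0571
UCL_s = B₄·s̄ = 1.970 × 65.0571 = 128.1626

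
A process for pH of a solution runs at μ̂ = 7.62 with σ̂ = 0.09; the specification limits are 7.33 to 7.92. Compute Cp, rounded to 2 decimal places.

Cp = (USL − LSL) / (6σ̂) = (7.92 − 7.33) / (6 × 0.09) = 0.5900 / 0.5400 = 1.0926

1.09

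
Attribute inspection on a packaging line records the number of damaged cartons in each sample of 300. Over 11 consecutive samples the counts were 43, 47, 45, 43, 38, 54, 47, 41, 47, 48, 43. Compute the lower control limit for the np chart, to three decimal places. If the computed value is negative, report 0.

p̄ = Σdᵢ / (k·n) = 496 / (11 × 300) = 0.15030
LCL = np̄ − 3·√(np̄(1−p̄)) = 45.0909 − 3 × 6.1898 = 26.5215

26.522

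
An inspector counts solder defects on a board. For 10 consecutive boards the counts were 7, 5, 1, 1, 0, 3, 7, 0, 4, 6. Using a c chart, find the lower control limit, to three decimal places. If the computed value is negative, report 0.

0.000

c̄ = (7 + 5 + 1 + 1 + 0 + 3 + 7 + 0 + 4 + 6) / 10 = 34 / 10 = 3.4000
LCL = c̄ − 3√c̄ = 3.4000 − 3 × 1.8439 = -2.1317 → 0 (cannot be negative)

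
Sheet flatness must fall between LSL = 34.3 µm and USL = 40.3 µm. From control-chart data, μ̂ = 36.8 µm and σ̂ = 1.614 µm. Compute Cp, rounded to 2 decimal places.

0.62

Cp = (USL − LSL) / (6σ̂) = (40.3 − 34.3) / (6 × 1.614) = 6.0000 / 9.6840 = 0.6196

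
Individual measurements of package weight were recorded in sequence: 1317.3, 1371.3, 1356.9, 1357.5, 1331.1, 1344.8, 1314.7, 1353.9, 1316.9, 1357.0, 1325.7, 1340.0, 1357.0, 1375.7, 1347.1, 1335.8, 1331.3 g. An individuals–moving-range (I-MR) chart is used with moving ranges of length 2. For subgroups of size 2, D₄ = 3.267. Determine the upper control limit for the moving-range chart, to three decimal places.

Moving ranges: 54.0, 14.4, 0.6, 26.4, 13.7, 30.1, 39.2, 37.0, 40.1, 31.3, 14.3, 17.0, 18.7, 28.6, 11.3, 4.5; M̄R̄ = 381.2000 / 16 = 23.8250
UCL_MR = D₄·M̄R̄ = 3.267 × 23.8250 = 77.8363

77.836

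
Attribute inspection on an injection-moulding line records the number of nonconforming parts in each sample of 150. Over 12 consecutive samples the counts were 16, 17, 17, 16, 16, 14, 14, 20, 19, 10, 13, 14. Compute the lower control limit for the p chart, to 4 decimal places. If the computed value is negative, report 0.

0.0288

p̄ = Σdᵢ / (k·n) = 186 / (12 × 150) = 0.10333
LCL = p̄ − 3·√(p̄(1−p̄)/n) = 0.10333 − 3 × 0.02485 = 0.02877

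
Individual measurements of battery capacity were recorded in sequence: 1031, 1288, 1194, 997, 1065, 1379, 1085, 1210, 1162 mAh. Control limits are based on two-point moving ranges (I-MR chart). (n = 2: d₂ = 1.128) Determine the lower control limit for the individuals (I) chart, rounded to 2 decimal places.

692.35

X̄ = (1031 + 1288 + 1194 + 997 + 1065 + 1379 + 1085 + 1210 + 1162) / 9 = 1156.7778
Moving ranges: 257, 94, 197, 68, 314, 294, 125, 48; M̄R̄ = 1397.0000 / 8 = 174.6250
LCL = X̄ − 3·M̄R̄/d₂ = 1156.7778 − 3 × 174.6250 / 1.128 = 692.3496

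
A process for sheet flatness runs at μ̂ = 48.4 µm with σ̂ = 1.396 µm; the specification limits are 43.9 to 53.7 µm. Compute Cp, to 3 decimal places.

1.170

Cp = (USL − LSL) / (6σ̂) = (53.7 − 43.9) / (6 × 1.396) = 9.8000 / 8.3760 = 1.1700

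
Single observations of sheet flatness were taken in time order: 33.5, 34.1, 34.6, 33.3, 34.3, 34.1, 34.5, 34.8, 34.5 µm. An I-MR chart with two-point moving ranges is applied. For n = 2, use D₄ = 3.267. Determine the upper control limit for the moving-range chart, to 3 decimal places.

1.879

Moving ranges: 0.6, 0.5, 1.3, 1.0, 0.2, 0.4, 0.3, 0.3; M̄R̄ = 4.6000 / 8 = 0.5750
UCL_MR = D₄·M̄R̄ = 3.267 × 0.5750 = 1.8785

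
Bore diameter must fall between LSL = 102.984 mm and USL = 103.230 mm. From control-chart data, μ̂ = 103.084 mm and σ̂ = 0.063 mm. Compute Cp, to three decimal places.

0.651

Cp = (USL − LSL) / (6σ̂) = (103.230 − 102.984) / (6 × 0.063) = 0.2460 / 0.3780 = 0.6508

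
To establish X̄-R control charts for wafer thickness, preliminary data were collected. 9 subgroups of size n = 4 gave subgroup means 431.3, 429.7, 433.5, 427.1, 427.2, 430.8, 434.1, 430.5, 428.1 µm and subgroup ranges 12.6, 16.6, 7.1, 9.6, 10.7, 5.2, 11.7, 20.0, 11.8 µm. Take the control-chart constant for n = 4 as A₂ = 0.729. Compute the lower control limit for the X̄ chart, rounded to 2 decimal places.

X̄̄ = (431.3 + 429.7 + 433.5 + 427.1 + 427.2 + 430.8 + 434.1 + 430.5 + 428.1) / 9 = 3872.3000 / 9 = 430.2556
R̄ = (12.6 + 16.6 + 7.1 + 9.6 + 10.7 + 5.2 + 11.7 + 20.0 + 11.8) / 9 = 105.3000 / 9 = 11.7000
LCL = X̄̄ − A₂·R̄ = 430.2556 − 0.729 × 11.7000 = 421.7263

421.73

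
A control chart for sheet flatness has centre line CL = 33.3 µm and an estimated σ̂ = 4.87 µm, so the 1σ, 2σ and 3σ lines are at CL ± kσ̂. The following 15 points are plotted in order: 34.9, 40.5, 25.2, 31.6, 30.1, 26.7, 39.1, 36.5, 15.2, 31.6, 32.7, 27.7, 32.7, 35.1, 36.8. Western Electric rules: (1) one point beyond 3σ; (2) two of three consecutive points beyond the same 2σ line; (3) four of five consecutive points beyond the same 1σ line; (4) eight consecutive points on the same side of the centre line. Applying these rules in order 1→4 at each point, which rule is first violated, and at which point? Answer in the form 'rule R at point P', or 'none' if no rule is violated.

Zone of each point (C = within 1σ̂, B = 1σ̂–2σ̂, A = 2σ̂–3σ̂, * = beyond 3σ̂; sign = side of CL): 1:+C, 2:+B, 3:-B, 4:-C, 5:-C, 6:-B, 7:+B, 8:+C, 9:-*, 10:-C, 11:-C, 12:-B, 13:-C, 14:+C, 15:+C
Rule 1 (one point beyond the 3σ limits) is satisfied at point 9.

rule 1 at point 9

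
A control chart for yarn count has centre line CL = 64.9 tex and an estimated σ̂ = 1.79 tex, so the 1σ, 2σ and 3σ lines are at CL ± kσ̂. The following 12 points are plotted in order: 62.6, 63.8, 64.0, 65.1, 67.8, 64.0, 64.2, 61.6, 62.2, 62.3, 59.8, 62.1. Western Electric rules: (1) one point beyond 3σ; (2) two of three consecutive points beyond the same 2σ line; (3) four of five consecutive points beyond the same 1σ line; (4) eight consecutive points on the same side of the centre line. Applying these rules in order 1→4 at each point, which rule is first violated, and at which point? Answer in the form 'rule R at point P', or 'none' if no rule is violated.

rule 3 at point 11

Zone of each point (C = within 1σ̂, B = 1σ̂–2σ̂, A = 2σ̂–3σ̂, * = beyond 3σ̂; sign = side of CL): 1:-B, 2:-C, 3:-C, 4:+C, 5:+B, 6:-C, 7:-C, 8:-B, 9:-B, 10:-B, 11:-A, 12:-B
Rule 3 (four of five consecutive points beyond the same 1σ limit) is satisfied at point 11.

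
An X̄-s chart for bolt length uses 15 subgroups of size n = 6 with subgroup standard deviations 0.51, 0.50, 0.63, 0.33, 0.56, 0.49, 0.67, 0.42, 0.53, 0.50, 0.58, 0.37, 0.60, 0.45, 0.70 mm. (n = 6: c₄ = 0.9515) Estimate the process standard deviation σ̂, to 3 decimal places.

0.549

s̄ = (0.51 + 0.50 + 0.63 + 0.33 + 0.56 + 0.49 + 0.67 + 0.42 + 0.53 + 0.50 + 0.58 + 0.37 + 0.60 + 0.45 + 0.70) / 15 = 0.5227
σ̂ = s̄ / c₄ = 0.5227 / 0.9515 = 0.5493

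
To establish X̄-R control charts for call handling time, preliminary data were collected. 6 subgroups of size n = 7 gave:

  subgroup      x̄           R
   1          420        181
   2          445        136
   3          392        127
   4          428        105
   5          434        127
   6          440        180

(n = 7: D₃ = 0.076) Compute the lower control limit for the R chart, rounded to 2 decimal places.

10.84

R̄ = (181 + 136 + 127 + 105 + 127 + 180) / 6 = 856.0000 / 6 = 142.6667
LCL_R = D₃·R̄ = 0.076 × 142.6667 = 10.8427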